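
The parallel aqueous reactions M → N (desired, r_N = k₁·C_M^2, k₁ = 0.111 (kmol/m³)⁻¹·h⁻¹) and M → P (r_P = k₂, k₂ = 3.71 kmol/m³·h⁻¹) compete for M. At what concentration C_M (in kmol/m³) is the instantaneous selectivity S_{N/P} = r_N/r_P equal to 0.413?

3.72 kmol/m³

S_{N/P} = (k₁/k₂)·C_M^2 ⇒ C_M = (S·k₂/k₁)^(0.5).
= (0.413×3.71/0.111)^(0.5) = (13.80)^(0.5) = 3.72 kmol/m³.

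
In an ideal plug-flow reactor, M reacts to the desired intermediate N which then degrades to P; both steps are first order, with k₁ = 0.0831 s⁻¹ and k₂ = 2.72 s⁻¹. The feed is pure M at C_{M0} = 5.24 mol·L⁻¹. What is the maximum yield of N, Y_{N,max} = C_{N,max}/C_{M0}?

0.0274

For a first-order series the maximum intermediate yield is C_{N,max}/C_{M0} = (k₁/k₂)^[k₂/(k₂−k₁)].
= (0.0831/2.72)^(2.72/(2.72−0.0831)) = (0.03055)^(1.032) = 0.02737.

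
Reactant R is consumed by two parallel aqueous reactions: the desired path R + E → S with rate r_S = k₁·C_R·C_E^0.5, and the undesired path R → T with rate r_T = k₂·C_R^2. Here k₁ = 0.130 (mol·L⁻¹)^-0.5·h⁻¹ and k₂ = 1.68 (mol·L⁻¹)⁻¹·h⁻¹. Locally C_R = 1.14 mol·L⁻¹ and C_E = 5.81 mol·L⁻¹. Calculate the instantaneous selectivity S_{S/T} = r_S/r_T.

0.164

S_{S/T} = r_S/r_T = (k₁·C_R·C_E^0.5)/(k₂·C_R^2) = (k₁/k₂)·C_R⁻¹·C_E^0.5.
= (0.130×1.140×5.810^0.5) / (1.68×1.140^2) = 0.3572/2.183 = 0.164.
The undesired path is higher order in R, so low C_R (CSTR or dilute feed) favours S.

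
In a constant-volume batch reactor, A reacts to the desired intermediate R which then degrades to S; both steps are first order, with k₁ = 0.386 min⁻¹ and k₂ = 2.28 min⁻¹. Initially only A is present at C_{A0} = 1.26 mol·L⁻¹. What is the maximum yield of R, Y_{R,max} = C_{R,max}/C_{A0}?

Evaluating C_R at t_opt = ln(k₂/k₁)/(k₂−k₁) gives C_{R,max}/C_{A0} = (k₁/k₂)^[k₂/(k₂−k₁)].
= (0.386/2.28)^(2.28/(2.28−0.386)) = (0.1693)^(1.204) = 0.1179.

0.118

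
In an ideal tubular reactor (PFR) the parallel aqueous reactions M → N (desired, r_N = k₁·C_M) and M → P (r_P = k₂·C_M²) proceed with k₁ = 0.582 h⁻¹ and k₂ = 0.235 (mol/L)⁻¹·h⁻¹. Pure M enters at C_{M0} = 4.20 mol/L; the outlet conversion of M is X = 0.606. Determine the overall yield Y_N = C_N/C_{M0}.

C_M = C_{M0}(1−X) = 1.655 mol/L.
Along a PFR/batch, dC_N/dC_M = −r_N/(r_N+r_P) = −k₁/(k₁+k₂·C_M).
Integrating from C_{M0} to C_M: C_N = (0.582/0.235)·ln[(0.582+0.235·4.20)/(0.582+0.235·1.65)] = 2.477·ln(1.569/0.9709) = 1.189 mol/L.
Y_N = C_N/C_{M0} = 1.189/4.20 = 0.283.

0.283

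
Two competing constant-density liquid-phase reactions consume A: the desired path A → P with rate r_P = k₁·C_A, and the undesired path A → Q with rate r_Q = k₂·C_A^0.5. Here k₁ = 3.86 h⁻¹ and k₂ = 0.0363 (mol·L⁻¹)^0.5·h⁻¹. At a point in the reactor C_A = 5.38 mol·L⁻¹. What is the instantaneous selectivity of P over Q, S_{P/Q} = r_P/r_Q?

S_{P/Q} = r_P/r_Q = (k₁·C_A)/(k₂·C_A^0.5) = (k₁/k₂)·C_A^0.5.
= (3.86×5.380) / (0.0363×5.380^0.5) = 20.77/0.08420 = 247.
Since the desired path is higher order in A, keeping C_A high (PFR or concentrated feed) favours P.

247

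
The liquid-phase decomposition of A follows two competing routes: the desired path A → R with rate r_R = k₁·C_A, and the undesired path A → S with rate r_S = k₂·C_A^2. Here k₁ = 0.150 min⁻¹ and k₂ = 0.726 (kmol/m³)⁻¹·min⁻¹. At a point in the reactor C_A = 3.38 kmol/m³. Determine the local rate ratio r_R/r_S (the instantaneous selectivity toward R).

S_{R/S} = r_R/r_S = (k₁·C_A)/(k₂·C_A^2) = (k₁/k₂)·C_A⁻¹.
= (0.150×3.380) / (0.726×3.380^2) = 0.5070/8.294 = 0.0611.

0.0611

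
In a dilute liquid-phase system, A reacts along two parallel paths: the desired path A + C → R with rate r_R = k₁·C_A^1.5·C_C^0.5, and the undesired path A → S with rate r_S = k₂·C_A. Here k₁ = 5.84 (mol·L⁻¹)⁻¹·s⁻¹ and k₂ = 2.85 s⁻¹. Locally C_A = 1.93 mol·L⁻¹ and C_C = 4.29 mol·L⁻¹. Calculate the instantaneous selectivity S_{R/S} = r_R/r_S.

5.90

S_{R/S} = r_R/r_S = (k₁·C_A^1.5·C_C^0.5)/(k₂·C_A) = (k₁/k₂)·C_A^0.5·C_C^0.5.
= (5.84×1.930^1.5×4.290^0.5) / (2.85×1.930) = 32.43/5.500 = 5.90.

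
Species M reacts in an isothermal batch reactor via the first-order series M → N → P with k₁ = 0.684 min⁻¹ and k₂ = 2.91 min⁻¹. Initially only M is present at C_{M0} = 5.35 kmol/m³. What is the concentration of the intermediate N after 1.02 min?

For first-order series with pure M initially, C_N(t) = k₁C_{M0}/(k₂−k₁)·(e^(−k₁t) − e^(−k₂t)).
e^(−k₁t) = e^(−0.684×1.02) = e^(−0.6977) = 0.4977; e^(−k₂t) = e^(−2.968) = 0.05140.
C_N = 0.684×5.35/(2.91−0.684) × (0.4977−0.05140) = 1.644×0.4463 = 0.7338 kmol/m³.

0.734 kmol/m³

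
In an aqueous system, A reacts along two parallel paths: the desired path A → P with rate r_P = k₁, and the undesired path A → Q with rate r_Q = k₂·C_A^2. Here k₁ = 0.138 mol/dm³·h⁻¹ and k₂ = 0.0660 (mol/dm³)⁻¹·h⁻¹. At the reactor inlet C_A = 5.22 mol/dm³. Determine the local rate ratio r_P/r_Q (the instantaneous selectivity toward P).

0.0767

S_{P/Q} = r_P/r_Q = (k₁)/(k₂·C_A^2) = (k₁/k₂)·C_A^-2.
= (0.138) / (0.0660×5.220^2) = 0.1380/1.798 = 0.0767.
The undesired path is higher order in A, so low C_A (CSTR or dilute feed) favours P.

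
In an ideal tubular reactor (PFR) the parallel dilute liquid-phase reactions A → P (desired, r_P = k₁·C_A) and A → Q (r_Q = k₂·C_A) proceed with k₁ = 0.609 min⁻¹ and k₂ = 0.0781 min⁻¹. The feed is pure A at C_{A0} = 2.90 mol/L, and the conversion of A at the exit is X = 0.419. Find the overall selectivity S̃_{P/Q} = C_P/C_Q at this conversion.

7.80

C_A = C_{A0}(1−X) = 1.685 mol/L.
Both paths are first order in A, so the instantaneous fraction to P is constant: dC_P/d(−C_A) = k₁/(k₁+k₂) = 0.8863.
C_P = 0.8863·(C_{A0}−C_A) = 0.8863×1.215 = 1.08 mol/L.
C_Q = (C_{A0}−C_A)−C_P = 0.1381 mol/L; S̃_{P/Q} = 1.077/0.1381 = 7.80.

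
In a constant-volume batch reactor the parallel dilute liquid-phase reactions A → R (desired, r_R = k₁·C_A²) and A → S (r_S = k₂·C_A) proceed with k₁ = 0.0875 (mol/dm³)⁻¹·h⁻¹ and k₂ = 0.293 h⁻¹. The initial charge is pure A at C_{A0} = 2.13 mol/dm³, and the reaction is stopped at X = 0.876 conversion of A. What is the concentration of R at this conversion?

0.472 mol/dm³

C_A = C_{A0}(1−X) = 0.2641 mol/dm³.
Along a PFR/batch, dC_S/dC_A = −r_S/(r_R+r_S) = −k₂/(k₂+k₁·C_A).
Integrating from C_{A0} to C_A: C_S = (0.293/0.0875)·ln[(0.293+0.0875·2.13)/(0.293+0.0875·0.264)] = 3.349·ln(0.4794/0.3161) = 1.394 mol/dm³.
Then C_R = (C_{A0}−C_A) − C_S = 1.866 − 1.394 = 0.4716 mol/dm³.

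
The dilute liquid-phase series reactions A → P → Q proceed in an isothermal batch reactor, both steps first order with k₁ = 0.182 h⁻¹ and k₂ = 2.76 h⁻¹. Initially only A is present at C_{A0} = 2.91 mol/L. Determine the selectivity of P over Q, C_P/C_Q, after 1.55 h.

The intermediate concentration in a first-order A→B→C sequence is C_P = k₁C_{A0}(e^(−k₁t) − e^(−k₂t))/(k₂−k₁).
e^(−k₁t) = e^(−0.182×1.55) = e^(−0.2821) = 0.7542; e^(−k₂t) = e^(−4.278) = 0.01387.
C_P = 0.182×2.91/(2.76−0.182) × (0.7542−0.01387) = 0.2054×0.7403 = 0.1521 mol/L.
C_A = C_{A0}e^(−k₁t) = 2.195 mol/L, so C_Q = C_{A0}−C_A−C_P = 0.5632 mol/L; C_P/C_Q = 0.270.

0.270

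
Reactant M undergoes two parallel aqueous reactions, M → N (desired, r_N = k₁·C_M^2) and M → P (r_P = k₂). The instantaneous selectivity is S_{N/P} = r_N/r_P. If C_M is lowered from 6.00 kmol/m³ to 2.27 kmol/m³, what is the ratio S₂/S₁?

S_{N/P} = (k₁/k₂)·C_M^2, so S₂/S₁ = (C_{M,2}/C_{M,1})^2.
= (2.27/6.00)^2 = (0.3783)^2 = 0.143.
Selectivity toward N falls as C_M falls — high-concentration operation is favoured.

0.143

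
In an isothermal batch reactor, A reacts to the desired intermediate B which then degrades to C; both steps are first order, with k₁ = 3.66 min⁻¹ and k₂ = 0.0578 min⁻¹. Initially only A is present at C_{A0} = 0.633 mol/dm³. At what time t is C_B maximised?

1.15 min

Setting dC_B/dt = 0 gives t_opt = ln(k₂/k₁)/(k₂−k₁).
= ln(0.0578/3.66)/(0.0578−3.66) = ln(0.01579)/-3.602 = -4.148/-3.602 = 1.15 min.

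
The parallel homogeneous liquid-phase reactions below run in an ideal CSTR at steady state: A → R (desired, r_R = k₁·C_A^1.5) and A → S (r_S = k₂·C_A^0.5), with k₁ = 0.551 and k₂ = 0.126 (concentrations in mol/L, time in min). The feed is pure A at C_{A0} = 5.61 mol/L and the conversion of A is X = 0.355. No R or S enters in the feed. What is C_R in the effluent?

1.87 mol/L

Exit C_A = C_{A0}(1−X) = 5.61×0.645 = 3.618 mol/L.
A CSTR operates uniformly at the exit composition, giving r_R = 3.793 and r_S = 0.2397 (each k·C_A^n at C_A = 3.618).
Fraction of consumed A going to R: r_R/(r_R+r_S) = 0.9406.
C_R = 0.9406·C_{A0}·X = 0.9406×5.61×0.355 = 1.87 mol/L.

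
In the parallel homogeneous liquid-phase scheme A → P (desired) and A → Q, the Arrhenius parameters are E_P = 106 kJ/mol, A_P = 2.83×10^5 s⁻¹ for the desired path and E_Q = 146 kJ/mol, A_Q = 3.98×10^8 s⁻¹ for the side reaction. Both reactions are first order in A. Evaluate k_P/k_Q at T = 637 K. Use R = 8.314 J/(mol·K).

Since both paths have the same order in A, the concentration cancels and S_{P/Q} = k_P/k_Q = (A_P/A_Q)·exp[(E_Q−E_P)/(RT)].
(E_Q−E_P)/(RT) = (146−106)×10³/(8.314×637) = 40000/5296 = 7.553.
k_P/k_Q = (2.83×10^5/3.98×10^8)·exp(7.553) = 7.111×10^-4 × 1906 = 1.36.
Since E_P < E_Q, lowering the temperature improves selectivity toward P.

1.36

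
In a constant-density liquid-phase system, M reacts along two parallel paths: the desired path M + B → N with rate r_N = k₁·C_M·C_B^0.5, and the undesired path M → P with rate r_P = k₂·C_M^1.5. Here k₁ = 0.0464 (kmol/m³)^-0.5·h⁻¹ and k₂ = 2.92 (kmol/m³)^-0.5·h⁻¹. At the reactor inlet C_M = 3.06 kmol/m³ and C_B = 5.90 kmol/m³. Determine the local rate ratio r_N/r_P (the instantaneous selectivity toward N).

S_{N/P} = r_N/r_P = (k₁·C_M·C_B^0.5)/(k₂·C_M^1.5) = (k₁/k₂)·C_M^-0.5·C_B^0.5.
= (0.0464×3.060×5.900^0.5) / (2.92×3.060^1.5) = 0.3449/15.63 = 0.0221.
The undesired path is higher order in M, so low C_M (CSTR or dilute feed) favours N.

0.0221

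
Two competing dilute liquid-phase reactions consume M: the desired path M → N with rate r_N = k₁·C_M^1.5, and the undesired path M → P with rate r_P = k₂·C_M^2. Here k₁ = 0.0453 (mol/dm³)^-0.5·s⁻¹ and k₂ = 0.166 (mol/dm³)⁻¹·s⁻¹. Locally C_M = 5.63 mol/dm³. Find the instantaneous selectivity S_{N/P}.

S_{N/P} = r_N/r_P = (k₁·C_M^1.5)/(k₂·C_M^2) = (k₁/k₂)·C_M^-0.5.
= (0.0453×5.630^1.5) / (0.166×5.630^2) = 0.6051/5.262 = 0.115.
The undesired path is higher order in M, so low C_M (CSTR or dilute feed) favours N.

0.115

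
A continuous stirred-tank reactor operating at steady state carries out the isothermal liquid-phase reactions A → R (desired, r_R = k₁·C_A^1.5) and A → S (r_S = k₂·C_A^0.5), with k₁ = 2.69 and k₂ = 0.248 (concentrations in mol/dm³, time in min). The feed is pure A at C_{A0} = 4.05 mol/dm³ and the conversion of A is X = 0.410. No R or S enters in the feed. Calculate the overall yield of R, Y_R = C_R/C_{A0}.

0.395

Exit C_A = C_{A0}(1−X) = 4.05×0.590 = 2.390 mol/dm³.
A CSTR operates uniformly at the exit composition, giving r_R = 9.936 and r_S = 0.3834 (each k·C_A^n at C_A = 2.390).
Fraction of consumed A going to R: r_R/(r_R+r_S) = 0.9629.
C_R = 0.9629·C_{A0}·X = 0.9629×4.05×0.410 = 1.60 mol/dm³; Y_R = C_R/C_{A0} = 0.395.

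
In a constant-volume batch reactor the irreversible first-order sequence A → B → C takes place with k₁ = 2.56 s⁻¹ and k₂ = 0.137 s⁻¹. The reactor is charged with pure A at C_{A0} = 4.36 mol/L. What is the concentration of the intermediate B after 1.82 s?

3.55 mol/L

Solving the coupled first-order balances gives C_B(t) = [k₁/(k₂−k₁)]·C_{A0}·(e^(−k₁t) − e^(−k₂t)).
e^(−k₁t) = e^(−2.56×1.82) = e^(−4.659) = 0.009474; e^(−k₂t) = e^(−0.2493) = 0.7793.
C_B = 2.56×4.36/(0.137−2.56) × (0.009474−0.7793) = (-4.607)×(-0.7698) = 3.546 mol/L.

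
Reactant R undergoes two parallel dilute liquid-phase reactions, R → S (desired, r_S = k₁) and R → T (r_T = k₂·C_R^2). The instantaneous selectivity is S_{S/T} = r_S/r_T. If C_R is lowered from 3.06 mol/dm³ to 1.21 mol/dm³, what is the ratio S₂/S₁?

S_{S/T} = (k₁/k₂)·C_R^-2, so S₂/S₁ = (C_{R,2}/C_{R,1})^-2.
= (1.21/3.06)^(-2) = (0.3954)^(-2) = 6.40.
Selectivity toward S rises as C_R falls — low-concentration operation is favoured.

6.40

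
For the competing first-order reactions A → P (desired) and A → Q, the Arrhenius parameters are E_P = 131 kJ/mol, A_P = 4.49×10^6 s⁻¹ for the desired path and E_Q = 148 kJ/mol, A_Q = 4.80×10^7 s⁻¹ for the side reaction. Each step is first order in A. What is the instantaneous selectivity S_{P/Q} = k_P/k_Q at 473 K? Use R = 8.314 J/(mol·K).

7.05

k_P/k_Q = (A_P/A_Q)·exp[−(E_P−E_Q)/(RT)] = (A_P/A_Q)·exp[(E_Q−E_P)/(RT)].
(E_Q−E_P)/(RT) = (148−131)×10³/(8.314×473) = 17000/3933 = 4.323.
k_P/k_Q = (4.49×10^6/4.80×10^7)·exp(4.323) = 0.09354 × 75.41 = 7.05.
Since E_P < E_Q, lowering the temperature improves selectivity toward P.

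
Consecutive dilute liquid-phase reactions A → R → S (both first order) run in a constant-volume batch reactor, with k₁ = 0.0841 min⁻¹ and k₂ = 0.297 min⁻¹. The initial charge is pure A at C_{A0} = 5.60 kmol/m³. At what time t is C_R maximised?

Setting dC_R/dt = 0 gives t_opt = ln(k₂/k₁)/(k₂−k₁).
= ln(0.297/0.0841)/(0.297−0.0841) = ln(3.532)/0.2129 = 1.262/0.2129 = 5.93 min.

5.93 min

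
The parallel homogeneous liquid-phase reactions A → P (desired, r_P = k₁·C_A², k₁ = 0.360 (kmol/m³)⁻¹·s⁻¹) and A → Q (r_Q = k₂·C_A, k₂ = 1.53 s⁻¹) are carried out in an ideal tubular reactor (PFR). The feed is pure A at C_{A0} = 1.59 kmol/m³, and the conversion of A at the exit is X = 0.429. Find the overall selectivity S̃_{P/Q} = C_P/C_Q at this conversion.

C_A = C_{A0}(1−X) = 0.9079 kmol/m³.
Along a PFR/batch, dC_Q/dC_A = −r_Q/(r_P+r_Q) = −k₂/(k₂+k₁·C_A).
Integrating from C_{A0} to C_A: C_Q = (1.53/0.360)·ln[(1.53+0.360·1.59)/(1.53+0.360·0.908)] = 4.250·ln(2.102/1.857) = 0.5279 kmol/m³.
Then C_P = (C_{A0}−C_A) − C_Q = 0.6821 − 0.5279 = 0.1542 kmol/m³.
S̃_{P/Q} = C_P/C_Q = 0.1542/0.5279 = 0.292.

0.292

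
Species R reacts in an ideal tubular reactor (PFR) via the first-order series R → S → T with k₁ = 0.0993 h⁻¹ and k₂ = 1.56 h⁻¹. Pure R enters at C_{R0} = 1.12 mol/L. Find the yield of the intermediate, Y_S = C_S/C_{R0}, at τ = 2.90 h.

For first-order series with pure R initially, C_S(τ) = k₁C_{R0}/(k₂−k₁)·(e^(−k₁τ) − e^(−k₂τ)).
e^(−k₁τ) = e^(−0.0993×2.90) = e^(−0.2880) = 0.7498; e^(−k₂τ) = e^(−4.524) = 0.01085.
C_S = 0.0993×1.12/(1.56−0.0993) × (0.7498−0.01085) = 0.07614×0.7389 = 0.05626 mol/L.
Y_S = C_S/C_{R0} = 0.05626/1.12 = 0.0502.

0.0502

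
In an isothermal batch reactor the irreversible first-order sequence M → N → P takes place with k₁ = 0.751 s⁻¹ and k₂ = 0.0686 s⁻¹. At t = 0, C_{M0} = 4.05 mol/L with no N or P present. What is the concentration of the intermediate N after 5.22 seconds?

Solving the coupled first-order balances gives C_N(t) = [k₁/(k₂−k₁)]·C_{M0}·(e^(−k₁t) − e^(−k₂t)).
e^(−k₁t) = e^(−0.751×5.22) = e^(−3.920) = 0.01984; e^(−k₂t) = e^(−0.3581) = 0.6990.
C_N = 0.751×4.05/(0.0686−0.751) × (0.01984−0.6990) = (-4.457)×(-0.6792) = 3.027 mol/L.

3.03 mol/L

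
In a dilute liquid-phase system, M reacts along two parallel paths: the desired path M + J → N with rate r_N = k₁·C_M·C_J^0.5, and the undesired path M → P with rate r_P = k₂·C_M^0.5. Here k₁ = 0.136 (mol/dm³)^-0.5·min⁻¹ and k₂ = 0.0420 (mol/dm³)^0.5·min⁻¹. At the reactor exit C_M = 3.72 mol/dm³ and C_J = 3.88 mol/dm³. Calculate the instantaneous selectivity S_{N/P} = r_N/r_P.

12.3

S_{N/P} = r_N/r_P = (k₁·C_M·C_J^0.5)/(k₂·C_M^0.5) = (k₁/k₂)·C_M^0.5·C_J^0.5.
= (0.136×3.720×3.880^0.5) / (0.0420×3.720^0.5) = 0.9965/0.08101 = 12.3.
Since the desired path is higher order in M, keeping C_M high (PFR or concentrated feed) favours N.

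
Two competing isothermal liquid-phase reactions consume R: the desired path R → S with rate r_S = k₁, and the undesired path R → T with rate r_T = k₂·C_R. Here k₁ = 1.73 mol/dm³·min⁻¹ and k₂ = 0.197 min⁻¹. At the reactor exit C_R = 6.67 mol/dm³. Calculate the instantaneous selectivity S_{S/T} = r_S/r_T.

S_{S/T} = r_S/r_T = (k₁)/(k₂·C_R) = (k₁/k₂)·C_R⁻¹.
= (1.73) / (0.197×6.670) = 1.730/1.314 = 1.32.
The undesired path is higher order in R, so low C_R (CSTR or dilute feed) favours S.

1.32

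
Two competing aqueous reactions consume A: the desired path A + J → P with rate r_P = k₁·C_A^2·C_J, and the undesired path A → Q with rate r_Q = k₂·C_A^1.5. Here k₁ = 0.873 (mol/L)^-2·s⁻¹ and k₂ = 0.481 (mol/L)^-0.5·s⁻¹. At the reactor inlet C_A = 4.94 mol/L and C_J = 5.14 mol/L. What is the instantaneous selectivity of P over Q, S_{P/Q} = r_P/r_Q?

S_{P/Q} = r_P/r_Q = (k₁·C_A^2·C_J)/(k₂·C_A^1.5) = (k₁/k₂)·C_A^0.5·C_J.
= (0.873×4.940^2×5.140) / (0.481×4.940^1.5) = 109.5/5.281 = 20.7.

20.7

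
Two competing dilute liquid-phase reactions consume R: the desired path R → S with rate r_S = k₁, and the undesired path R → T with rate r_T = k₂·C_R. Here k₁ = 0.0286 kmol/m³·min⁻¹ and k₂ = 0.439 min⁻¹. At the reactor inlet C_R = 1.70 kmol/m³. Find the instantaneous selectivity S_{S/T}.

0.0383

S_{S/T} = r_S/r_T = (k₁)/(k₂·C_R) = (k₁/k₂)·C_R⁻¹.
= (0.0286) / (0.439×1.700) = 0.02860/0.7463 = 0.0383.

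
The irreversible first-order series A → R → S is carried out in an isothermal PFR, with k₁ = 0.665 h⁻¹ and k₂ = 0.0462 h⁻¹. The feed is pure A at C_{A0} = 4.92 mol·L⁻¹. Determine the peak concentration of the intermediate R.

Evaluating C_R at τ_opt = ln(k₂/k₁)/(k₂−k₁) gives C_{R,max}/C_{A0} = (k₁/k₂)^[k₂/(k₂−k₁)].
= (0.665/0.0462)^(0.0462/(0.0462−0.665)) = (14.39)^(-0.07466) = 0.8195.
C_{R,max} = 0.8195×4.92 = 4.03 mol·L⁻¹.

4.03 mol·L⁻¹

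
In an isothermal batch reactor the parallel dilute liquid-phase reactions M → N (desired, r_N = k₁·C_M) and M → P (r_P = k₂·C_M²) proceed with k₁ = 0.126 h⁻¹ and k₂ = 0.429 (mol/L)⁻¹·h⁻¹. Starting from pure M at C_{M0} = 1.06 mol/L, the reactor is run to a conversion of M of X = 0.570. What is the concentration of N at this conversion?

C_M = C_{M0}(1−X) = 0.4558 mol/L.
Along a PFR/batch, dC_N/dC_M = −r_N/(r_N+r_P) = −k₁/(k₁+k₂·C_M).
Integrating from C_{M0} to C_M: C_N = (0.126/0.429)·ln[(0.126+0.429·1.06)/(0.126+0.429·0.456)] = 0.2937·ln(0.5807/0.3215) = 0.1736 mol/L.

0.174 mol/L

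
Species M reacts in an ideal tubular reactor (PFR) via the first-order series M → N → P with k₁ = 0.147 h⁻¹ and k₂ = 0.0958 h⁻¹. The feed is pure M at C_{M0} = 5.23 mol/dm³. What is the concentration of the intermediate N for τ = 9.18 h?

Solving the coupled first-order balances gives C_N(τ) = [k₁/(k₂−k₁)]·C_{M0}·(e^(−k₁τ) − e^(−k₂τ)).
e^(−k₁τ) = e^(−0.147×9.18) = e^(−1.349) = 0.2594; e^(−k₂τ) = e^(−0.8794) = 0.4150.
C_N = 0.147×5.23/(0.0958−0.147) × (0.2594−0.4150) = (-15.02)×(-0.1556) = 2.337 mol/dm³.

2.34 mol/dm³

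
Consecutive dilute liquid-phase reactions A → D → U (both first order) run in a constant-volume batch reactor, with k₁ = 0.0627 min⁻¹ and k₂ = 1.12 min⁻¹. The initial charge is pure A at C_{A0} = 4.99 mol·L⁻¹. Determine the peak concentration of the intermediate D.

0.235 mol·L⁻¹

For a first-order series the maximum intermediate yield is C_{D,max}/C_{A0} = (k₁/k₂)^[k₂/(k₂−k₁)].
= (0.0627/1.12)^(1.12/(1.12−0.0627)) = (0.05598)^(1.059) = 0.04719.
C_{D,max} = 0.04719×4.99 = 0.235 mol·L⁻¹.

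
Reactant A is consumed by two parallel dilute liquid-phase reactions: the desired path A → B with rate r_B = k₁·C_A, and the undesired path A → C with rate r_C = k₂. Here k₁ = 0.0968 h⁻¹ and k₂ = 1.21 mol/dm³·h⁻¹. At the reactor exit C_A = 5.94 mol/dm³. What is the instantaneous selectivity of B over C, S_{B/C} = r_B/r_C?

0.475

S_{B/C} = r_B/r_C = (k₁·C_A)/(k₂) = (k₁/k₂)·C_A.
= (0.0968×5.940) / (1.21) = 0.5750/1.210 = 0.475.
Since the desired path is higher order in A, keeping C_A high (PFR or concentrated feed) favours B.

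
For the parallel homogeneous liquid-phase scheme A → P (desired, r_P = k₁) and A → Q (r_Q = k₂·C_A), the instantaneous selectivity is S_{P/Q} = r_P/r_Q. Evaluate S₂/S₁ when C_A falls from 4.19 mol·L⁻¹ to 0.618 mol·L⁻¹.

6.78

S_{P/Q} = (k₁/k₂)·C_A⁻¹, so S₂/S₁ = (C_{A,2}/C_{A,1})⁻¹.
= 4.19/0.618 = 6.78.
Selectivity toward P rises as C_A falls — low-concentration operation is favoured.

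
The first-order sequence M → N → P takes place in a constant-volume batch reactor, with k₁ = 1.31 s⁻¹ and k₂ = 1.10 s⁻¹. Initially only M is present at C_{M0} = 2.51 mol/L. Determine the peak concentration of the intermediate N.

At the optimum, C_{N,max}/C_{M0} = (k₁/k₂)^[k₂/(k₂−k₁)].
= (1.31/1.10)^(1.10/(1.10−1.31)) = (1.191)^(-5.238) = 0.4004.
C_{N,max} = 0.4004×2.51 = 1.01 mol/L.

1.01 mol/L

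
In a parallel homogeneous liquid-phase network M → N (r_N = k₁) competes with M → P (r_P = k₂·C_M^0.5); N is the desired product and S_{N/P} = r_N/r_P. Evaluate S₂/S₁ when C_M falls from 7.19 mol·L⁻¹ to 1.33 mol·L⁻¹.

2.33

S_{N/P} = (k₁/k₂)·C_M^-0.5, so S₂/S₁ = (C_{M,2}/C_{M,1})^-0.5.
= (1.33/7.19)^(-0.5) = (0.1850)^(-0.5) = 2.33.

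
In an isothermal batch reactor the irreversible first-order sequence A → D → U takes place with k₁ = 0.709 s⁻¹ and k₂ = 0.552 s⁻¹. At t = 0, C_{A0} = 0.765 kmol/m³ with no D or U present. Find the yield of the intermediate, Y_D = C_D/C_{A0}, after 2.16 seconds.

0.394

For first-order series with pure A initially, C_D(t) = k₁C_{A0}/(k₂−k₁)·(e^(−k₁t) − e^(−k₂t)).
e^(−k₁t) = e^(−0.709×2.16) = e^(−1.531) = 0.2162; e^(−k₂t) = e^(−1.192) = 0.3035.
C_D = 0.709×0.765/(0.552−0.709) × (0.2162−0.3035) = (-3.455)×(-0.08729) = 0.3016 kmol/m³.
Y_D = C_D/C_{A0} = 0.3016/0.765 = 0.394.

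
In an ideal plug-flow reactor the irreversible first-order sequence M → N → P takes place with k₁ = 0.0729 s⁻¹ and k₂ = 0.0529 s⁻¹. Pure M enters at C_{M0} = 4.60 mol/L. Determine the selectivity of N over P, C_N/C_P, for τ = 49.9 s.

0.203

Solving the coupled first-order balances gives C_N(τ) = [k₁/(k₂−k₁)]·C_{M0}·(e^(−k₁τ) − e^(−k₂τ)).
e^(−k₁τ) = e^(−0.0729×49.9) = e^(−3.638) = 0.02631; e^(−k₂τ) = e^(−2.640) = 0.07138.
C_N = 0.0729×4.60/(0.0529−0.0729) × (0.02631−0.07138) = (-16.77)×(-0.04507) = 0.7557 mol/L.
C_M = C_{M0}e^(−k₁τ) = 0.1210 mol/L, so C_P = C_{M0}−C_M−C_N = 3.723 mol/L; C_N/C_P = 0.203.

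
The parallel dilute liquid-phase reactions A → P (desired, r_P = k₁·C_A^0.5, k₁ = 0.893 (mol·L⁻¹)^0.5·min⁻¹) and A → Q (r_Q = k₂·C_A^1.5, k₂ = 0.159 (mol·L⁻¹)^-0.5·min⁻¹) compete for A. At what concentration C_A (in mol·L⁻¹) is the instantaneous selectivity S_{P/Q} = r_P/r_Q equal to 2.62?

2.14 mol·L⁻¹

S_{P/Q} = (k₁/k₂)·C_A⁻¹ ⇒ C_A = (S·k₂/k₁)^(-1).
= (2.62×0.159/0.893)^(-1) = (0.4665)^(-1) = 2.14 mol·L⁻¹.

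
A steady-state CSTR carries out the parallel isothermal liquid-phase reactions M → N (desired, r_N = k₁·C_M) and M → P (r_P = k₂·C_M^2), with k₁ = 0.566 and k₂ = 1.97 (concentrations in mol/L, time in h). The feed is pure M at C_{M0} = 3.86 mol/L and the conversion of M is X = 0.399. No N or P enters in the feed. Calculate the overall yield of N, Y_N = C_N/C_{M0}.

Exit C_M = C_{M0}(1−X) = 3.86×0.601 = 2.320 mol/L.
A CSTR operates uniformly at the exit composition, giving r_N = 1.313 and r_P = 10.60 (each k·C_M^n at C_M = 2.320).
Fraction of consumed M going to N: r_N/(r_N+r_P) = 0.1102.
C_N = 0.1102·C_{M0}·X = 0.1102×3.86×0.399 = 0.170 mol/L; Y_N = C_N/C_{M0} = 0.0440.

0.0440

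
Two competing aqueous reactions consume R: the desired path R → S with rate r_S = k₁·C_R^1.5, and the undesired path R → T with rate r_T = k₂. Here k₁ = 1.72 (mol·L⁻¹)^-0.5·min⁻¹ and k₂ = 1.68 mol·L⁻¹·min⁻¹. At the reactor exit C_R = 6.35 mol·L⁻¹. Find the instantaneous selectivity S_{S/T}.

S_{S/T} = r_S/r_T = (k₁·C_R^1.5)/(k₂) = (k₁/k₂)·C_R^1.5.
= (1.72×6.350^1.5) / (1.68) = 27.52/1.680 = 16.4.

16.4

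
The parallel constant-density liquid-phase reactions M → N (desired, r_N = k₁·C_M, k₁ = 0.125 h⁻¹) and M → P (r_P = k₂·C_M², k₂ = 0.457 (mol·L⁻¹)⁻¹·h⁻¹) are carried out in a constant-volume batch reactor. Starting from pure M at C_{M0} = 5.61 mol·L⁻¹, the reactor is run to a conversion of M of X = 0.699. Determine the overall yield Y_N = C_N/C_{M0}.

C_M = C_{M0}(1−X) = 1.689 mol·L⁻¹.
Along a PFR/batch, dC_N/dC_M = −r_N/(r_N+r_P) = −k₁/(k₁+k₂·C_M).
Integrating from C_{M0} to C_M: C_N = (0.125/0.457)·ln[(0.125+0.457·5.61)/(0.125+0.457·1.69)] = 0.2735·ln(2.689/0.8967) = 0.3004 mol·L⁻¹.
Y_N = C_N/C_{M0} = 0.3004/5.61 = 0.0535.

0.0535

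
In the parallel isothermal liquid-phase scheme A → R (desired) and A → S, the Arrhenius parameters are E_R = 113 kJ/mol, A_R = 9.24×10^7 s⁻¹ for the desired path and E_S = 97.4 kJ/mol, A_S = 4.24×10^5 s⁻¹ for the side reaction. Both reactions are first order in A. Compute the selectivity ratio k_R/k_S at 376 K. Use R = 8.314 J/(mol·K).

1.48

With equal orders, S_{R/S} = k_R/k_S = (A_R/A_S)·exp[(E_S−E_R)/(RT)].
(E_S−E_R)/(RT) = (97.4−113)×10³/(8.314×376) = -15600/3126 = -4.990.
k_R/k_S = (9.24×10^7/4.24×10^5)·exp(-4.990) = 217.9 × 0.006804 = 1.48.
Since E_R > E_S, raising the temperature improves selectivity toward R.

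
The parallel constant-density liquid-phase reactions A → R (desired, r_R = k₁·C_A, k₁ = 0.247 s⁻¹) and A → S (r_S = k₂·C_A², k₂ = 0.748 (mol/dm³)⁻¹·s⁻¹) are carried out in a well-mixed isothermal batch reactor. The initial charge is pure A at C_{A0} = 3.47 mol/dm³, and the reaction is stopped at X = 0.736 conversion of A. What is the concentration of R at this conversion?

C_A = C_{A0}(1−X) = 0.9161 mol/dm³.
Along a PFR/batch, dC_R/dC_A = −r_R/(r_R+r_S) = −k₁/(k₁+k₂·C_A).
Integrating from C_{A0} to C_A: C_R = (0.247/0.748)·ln[(0.247+0.748·3.47)/(0.247+0.748·0.916)] = 0.3302·ln(2.843/0.9322) = 0.3681 mol/dm³.

0.368 mol/dm³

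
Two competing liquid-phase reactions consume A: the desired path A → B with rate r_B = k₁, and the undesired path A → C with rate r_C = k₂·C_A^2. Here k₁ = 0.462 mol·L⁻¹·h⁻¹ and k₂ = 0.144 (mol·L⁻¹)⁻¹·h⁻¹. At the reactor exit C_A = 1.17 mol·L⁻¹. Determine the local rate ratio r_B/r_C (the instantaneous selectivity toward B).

2.34

S_{B/C} = r_B/r_C = (k₁)/(k₂·C_A^2) = (k₁/k₂)·C_A^-2.
= (0.462) / (0.144×1.170^2) = 0.4620/0.1971 = 2.34.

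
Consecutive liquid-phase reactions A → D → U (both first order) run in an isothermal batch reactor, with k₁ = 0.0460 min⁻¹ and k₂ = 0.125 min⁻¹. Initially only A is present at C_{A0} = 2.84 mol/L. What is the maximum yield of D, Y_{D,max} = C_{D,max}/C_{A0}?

For a first-order series the maximum intermediate yield is C_{D,max}/C_{A0} = (k₁/k₂)^[k₂/(k₂−k₁)].
= (0.0460/0.125)^(0.125/(0.125−0.0460)) = (0.3680)^(1.582) = 0.2056.

0.206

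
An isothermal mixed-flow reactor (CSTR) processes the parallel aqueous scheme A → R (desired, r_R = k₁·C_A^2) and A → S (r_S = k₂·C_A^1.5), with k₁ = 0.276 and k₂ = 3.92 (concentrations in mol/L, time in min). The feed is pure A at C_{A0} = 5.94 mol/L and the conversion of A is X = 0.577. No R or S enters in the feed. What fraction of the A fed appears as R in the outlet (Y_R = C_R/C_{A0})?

0.0579

Exit C_A = C_{A0}(1−X) = 5.94×0.423 = 2.513 mol/L.
A CSTR operates uniformly at the exit composition, giving r_R = 1.742 and r_S = 15.61 (each k·C_A^n at C_A = 2.513).
Fraction of consumed A going to R: r_R/(r_R+r_S) = 0.1004.
C_R = 0.1004·C_{A0}·X = 0.1004×5.94×0.577 = 0.344 mol/L; Y_R = C_R/C_{A0} = 0.0579.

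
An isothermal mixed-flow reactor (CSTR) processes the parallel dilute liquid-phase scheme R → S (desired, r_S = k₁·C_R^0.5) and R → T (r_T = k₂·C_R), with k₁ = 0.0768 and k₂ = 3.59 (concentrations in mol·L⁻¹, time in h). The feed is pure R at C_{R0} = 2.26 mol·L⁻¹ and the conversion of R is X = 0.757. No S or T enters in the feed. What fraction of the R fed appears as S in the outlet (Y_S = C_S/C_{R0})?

Exit C_R = C_{R0}(1−X) = 2.26×0.243 = 0.5492 mol·L⁻¹.
In a CSTR the entire volume is at exit conditions, so r_S = 0.0768×0.5492^0.5 = 0.05691 and r_T = 3.59×0.5492 = 1.972.
Fraction of consumed R going to S: r_S/(r_S+r_T) = 0.02806.
C_S = 0.02806·C_{R0}·X = 0.02806×2.26×0.757 = 0.0480 mol·L⁻¹; Y_S = C_S/C_{R0} = 0.0212.

0.0212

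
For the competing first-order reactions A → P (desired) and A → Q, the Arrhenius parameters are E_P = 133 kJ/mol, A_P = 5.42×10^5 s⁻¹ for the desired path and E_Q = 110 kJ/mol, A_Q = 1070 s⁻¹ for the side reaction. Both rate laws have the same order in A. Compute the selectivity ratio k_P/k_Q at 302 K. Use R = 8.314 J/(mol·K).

0.0533

Since both paths have the same order in A, the concentration cancels and S_{P/Q} = k_P/k_Q = (A_P/A_Q)·exp[(E_Q−E_P)/(RT)].
(E_Q−E_P)/(RT) = (110−133)×10³/(8.314×302) = -23000/2511 = -9.160.
k_P/k_Q = (5.42×10^5/1070)·exp(-9.160) = 506.5 × 1.051×10^-4 = 0.0533.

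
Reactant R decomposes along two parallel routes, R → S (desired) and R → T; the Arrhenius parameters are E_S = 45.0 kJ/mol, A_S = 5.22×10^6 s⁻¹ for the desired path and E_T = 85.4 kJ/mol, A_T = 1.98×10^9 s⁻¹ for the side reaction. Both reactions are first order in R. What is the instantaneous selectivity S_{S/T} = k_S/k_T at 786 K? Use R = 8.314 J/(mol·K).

1.28

Since both paths have the same order in R, the concentration cancels and S_{S/T} = k_S/k_T = (A_S/A_T)·exp[(E_T−E_S)/(RT)].
(E_T−E_S)/(RT) = (85.4−45.0)×10³/(8.314×786) = 40400/6535 = 6.182.
k_S/k_T = (5.22×10^6/1.98×10^9)·exp(6.182) = 0.002636 × 484.1 = 1.28.
Since E_S < E_T, lowering the temperature improves selectivity toward S.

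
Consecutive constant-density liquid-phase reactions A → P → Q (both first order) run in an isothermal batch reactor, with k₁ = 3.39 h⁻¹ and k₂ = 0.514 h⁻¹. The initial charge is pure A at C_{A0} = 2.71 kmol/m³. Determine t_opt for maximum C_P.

For first-order series the maximum of C_P occurs at t_opt = ln(k₂/k₁)/(k₂−k₁).
= ln(0.514/3.39)/(0.514−3.39) = ln(0.1516)/-2.876 = -1.886/-2.876 = 0.656 h.

0.656 h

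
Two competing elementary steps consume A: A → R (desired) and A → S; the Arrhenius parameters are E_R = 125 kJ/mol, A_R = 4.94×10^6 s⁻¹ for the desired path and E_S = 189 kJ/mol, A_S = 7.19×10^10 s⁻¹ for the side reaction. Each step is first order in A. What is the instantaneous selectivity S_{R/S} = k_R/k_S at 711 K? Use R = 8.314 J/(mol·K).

k_R/k_S = (A_R/A_S)·exp[−(E_R−E_S)/(RT)] = (A_R/A_S)·exp[(E_S−E_R)/(RT)].
(E_S−E_R)/(RT) = (189−125)×10³/(8.314×711) = 64000/5911 = 10.83.
k_R/k_S = (4.94×10^6/7.19×10^10)·exp(10.83) = 6.871×10^-5 × 50353 = 3.46.

3.46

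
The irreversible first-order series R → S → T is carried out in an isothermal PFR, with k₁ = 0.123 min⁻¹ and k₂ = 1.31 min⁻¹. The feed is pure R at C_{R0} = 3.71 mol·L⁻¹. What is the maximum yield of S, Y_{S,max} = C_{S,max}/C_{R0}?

0.0735

For a first-order series the maximum intermediate yield is C_{S,max}/C_{R0} = (k₁/k₂)^[k₂/(k₂−k₁)].
= (0.123/1.31)^(1.31/(1.31−0.123)) = (0.09389)^(1.104) = 0.07348.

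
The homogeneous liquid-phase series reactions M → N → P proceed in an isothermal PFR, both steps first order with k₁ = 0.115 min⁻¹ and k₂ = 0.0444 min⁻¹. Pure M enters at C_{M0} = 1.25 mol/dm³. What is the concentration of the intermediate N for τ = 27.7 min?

0.511 mol/dm³

The intermediate concentration in a first-order A→B→C sequence is C_N = k₁C_{M0}(e^(−k₁τ) − e^(−k₂τ))/(k₂−k₁).
e^(−k₁τ) = e^(−0.115×27.7) = e^(−3.186) = 0.04136; e^(−k₂τ) = e^(−1.230) = 0.2923.
C_N = 0.115×1.25/(0.0444−0.115) × (0.04136−0.2923) = (-2.036)×(-0.2510) = 0.5110 mol/dm³.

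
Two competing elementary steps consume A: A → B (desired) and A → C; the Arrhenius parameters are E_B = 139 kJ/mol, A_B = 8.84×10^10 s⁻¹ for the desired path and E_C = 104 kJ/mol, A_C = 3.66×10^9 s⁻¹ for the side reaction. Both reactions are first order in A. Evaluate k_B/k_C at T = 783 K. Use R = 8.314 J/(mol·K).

Since both paths have the same order in A, the concentration cancels and S_{B/C} = k_B/k_C = (A_B/A_C)·exp[(E_C−E_B)/(RT)].
(E_C−E_B)/(RT) = (104−139)×10³/(8.314×783) = -35000/6510 = -5.376.
k_B/k_C = (8.84×10^10/3.66×10^9)·exp(-5.376) = 24.15 × 0.004624 = 0.112.
Since E_B > E_C, raising the temperature improves selectivity toward B.

0.112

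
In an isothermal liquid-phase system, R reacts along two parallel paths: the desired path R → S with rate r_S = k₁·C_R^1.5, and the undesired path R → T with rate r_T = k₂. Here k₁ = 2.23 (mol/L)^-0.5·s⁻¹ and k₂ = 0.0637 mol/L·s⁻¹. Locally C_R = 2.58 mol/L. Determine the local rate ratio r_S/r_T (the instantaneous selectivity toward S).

145

S_{S/T} = r_S/r_T = (k₁·C_R^1.5)/(k₂) = (k₁/k₂)·C_R^1.5.
= (2.23×2.580^1.5) / (0.0637) = 9.241/0.06370 = 145.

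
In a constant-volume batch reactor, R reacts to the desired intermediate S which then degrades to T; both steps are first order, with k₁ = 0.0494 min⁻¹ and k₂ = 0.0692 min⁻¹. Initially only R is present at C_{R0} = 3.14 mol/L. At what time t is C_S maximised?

17.0 min

Setting dC_S/dt = 0 gives t_opt = ln(k₂/k₁)/(k₂−k₁).
= ln(0.0692/0.0494)/(0.0692−0.0494) = ln(1.401)/0.01980 = 0.3371/0.01980 = 17.0 min.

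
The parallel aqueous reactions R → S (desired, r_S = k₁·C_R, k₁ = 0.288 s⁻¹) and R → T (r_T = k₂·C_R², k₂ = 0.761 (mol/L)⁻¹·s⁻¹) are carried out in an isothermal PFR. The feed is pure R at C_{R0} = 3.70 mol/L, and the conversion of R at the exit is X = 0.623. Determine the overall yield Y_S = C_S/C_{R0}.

C_R = C_{R0}(1−X) = 1.395 mol/L.
Along a PFR/batch, dC_S/dC_R = −r_S/(r_S+r_T) = −k₁/(k₁+k₂·C_R).
Integrating from C_{R0} to C_R: C_S = (0.288/0.761)·ln[(0.288+0.761·3.70)/(0.288+0.761·1.39)] = 0.3784·ln(3.104/1.350) = 0.3152 mol/L.
Y_S = C_S/C_{R0} = 0.3152/3.70 = 0.0852.

0.0852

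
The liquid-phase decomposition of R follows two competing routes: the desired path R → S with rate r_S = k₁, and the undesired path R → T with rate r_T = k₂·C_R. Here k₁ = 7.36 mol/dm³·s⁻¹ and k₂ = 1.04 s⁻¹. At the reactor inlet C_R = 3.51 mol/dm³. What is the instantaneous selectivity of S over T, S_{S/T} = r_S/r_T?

S_{S/T} = r_S/r_T = (k₁)/(k₂·C_R) = (k₁/k₂)·C_R⁻¹.
= (7.36) / (1.04×3.510) = 7.360/3.650 = 2.02.

2.02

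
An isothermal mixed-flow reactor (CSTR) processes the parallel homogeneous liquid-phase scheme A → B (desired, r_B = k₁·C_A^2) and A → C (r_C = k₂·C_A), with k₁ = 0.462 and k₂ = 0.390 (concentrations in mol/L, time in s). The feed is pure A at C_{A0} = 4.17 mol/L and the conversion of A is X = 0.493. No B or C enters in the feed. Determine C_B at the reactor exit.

Exit C_A = C_{A0}(1−X) = 4.17×0.507 = 2.114 mol/L.
A CSTR operates uniformly at the exit composition, giving r_B = 2.065 and r_C = 0.8245 (each k·C_A^n at C_A = 2.114).
Fraction of consumed A going to B: r_B/(r_B+r_C) = 0.7147.
C_B = 0.7147·C_{A0}·X = 0.7147×4.17×0.493 = 1.47 mol/L.

1.47 mol/L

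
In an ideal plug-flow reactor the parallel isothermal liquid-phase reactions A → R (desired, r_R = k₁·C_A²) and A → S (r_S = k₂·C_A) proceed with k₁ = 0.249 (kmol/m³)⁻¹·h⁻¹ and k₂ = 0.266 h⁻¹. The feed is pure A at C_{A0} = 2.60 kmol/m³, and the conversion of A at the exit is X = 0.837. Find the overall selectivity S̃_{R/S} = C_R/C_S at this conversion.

C_A = C_{A0}(1−X) = 0.4238 kmol/m³.
Along a PFR/batch, dC_S/dC_A = −r_S/(r_R+r_S) = −k₂/(k₂+k₁·C_A).
Integrating from C_{A0} to C_A: C_S = (0.266/0.249)·ln[(0.266+0.249·2.60)/(0.266+0.249·0.424)] = 1.068·ln(0.9134/0.3715) = 0.9610 kmol/m³.
Then C_R = (C_{A0}−C_A) − C_S = 2.176 − 0.9610 = 1.215 kmol/m³.
S̃_{R/S} = C_R/C_S = 1.215/0.9610 = 1.26.

1.26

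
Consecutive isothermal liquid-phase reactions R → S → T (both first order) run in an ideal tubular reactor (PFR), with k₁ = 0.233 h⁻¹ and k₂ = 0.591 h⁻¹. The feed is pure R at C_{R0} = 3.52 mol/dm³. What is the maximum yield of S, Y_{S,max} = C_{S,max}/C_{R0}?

0.215

At the optimum, C_{S,max}/C_{R0} = (k₁/k₂)^[k₂/(k₂−k₁)].
= (0.233/0.591)^(0.591/(0.591−0.233)) = (0.3942)^(1.651) = 0.2151.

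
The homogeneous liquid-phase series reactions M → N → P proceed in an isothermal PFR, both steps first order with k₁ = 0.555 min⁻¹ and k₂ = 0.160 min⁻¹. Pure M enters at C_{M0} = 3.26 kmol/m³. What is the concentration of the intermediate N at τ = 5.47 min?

The intermediate concentration in a first-order A→B→C sequence is C_N = k₁C_{M0}(e^(−k₁τ) − e^(−k₂τ))/(k₂−k₁).
e^(−k₁τ) = e^(−0.555×5.47) = e^(−3.036) = 0.04803; e^(−k₂τ) = e^(−0.8752) = 0.4168.
C_N = 0.555×3.26/(0.160−0.555) × (0.04803−0.4168) = (-4.581)×(-0.3687) = 1.689 kmol/m³.

1.69 kmol/m³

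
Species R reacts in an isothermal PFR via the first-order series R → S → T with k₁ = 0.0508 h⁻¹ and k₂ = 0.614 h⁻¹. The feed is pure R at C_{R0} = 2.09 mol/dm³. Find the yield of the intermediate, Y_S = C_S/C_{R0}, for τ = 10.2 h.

Solving the coupled first-order balances gives C_S(τ) = [k₁/(k₂−k₁)]·C_{R0}·(e^(−k₁τ) − e^(−k₂τ)).
e^(−k₁τ) = e^(−0.0508×10.2) = e^(−0.5182) = 0.5956; e^(−k₂τ) = e^(−6.263) = 0.001906.
C_S = 0.0508×2.09/(0.614−0.0508) × (0.5956−0.001906) = 0.1885×0.5937 = 0.1119 mol/dm³.
Y_S = C_S/C_{R0} = 0.1119/2.09 = 0.0536.

0.0536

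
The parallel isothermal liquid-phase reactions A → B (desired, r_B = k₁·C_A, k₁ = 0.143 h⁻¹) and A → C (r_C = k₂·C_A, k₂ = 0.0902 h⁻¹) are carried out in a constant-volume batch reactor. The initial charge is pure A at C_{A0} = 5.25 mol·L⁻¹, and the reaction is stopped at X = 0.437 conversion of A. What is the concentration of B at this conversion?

C_A = C_{A0}(1−X) = 2.956 mol·L⁻¹.
Both paths are first order in A, so the instantaneous fraction to B is constant: dC_B/d(−C_A) = k₁/(k₁+k₂) = 0.6132.
C_B = 0.6132·(C_{A0}−C_A) = 0.6132×2.294 = 1.41 mol·L⁻¹.

1.41 mol·L⁻¹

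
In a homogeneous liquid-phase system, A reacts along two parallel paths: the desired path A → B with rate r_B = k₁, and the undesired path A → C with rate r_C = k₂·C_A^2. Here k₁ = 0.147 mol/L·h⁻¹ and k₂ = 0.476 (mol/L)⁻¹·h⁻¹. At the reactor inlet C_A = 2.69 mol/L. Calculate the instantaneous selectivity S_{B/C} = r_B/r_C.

0.0427

S_{B/C} = r_B/r_C = (k₁)/(k₂·C_A^2) = (k₁/k₂)·C_A^-2.
= (0.147) / (0.476×2.690^2) = 0.1470/3.444 = 0.0427.
The undesired path is higher order in A, so low C_A (CSTR or dilute feed) favours B.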